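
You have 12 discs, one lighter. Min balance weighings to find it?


Each weighing has 3 outcomes (left heavy / balance / right heavy), so k weighings distinguish at most 3^k cases; splitting into three near-equal groups achieves this.
Need 3^k ≥ 12: 3^2 = 9 < 12 ≤ 3^3 = 27
k = ⌈log₃(12)⌉ = 3

3


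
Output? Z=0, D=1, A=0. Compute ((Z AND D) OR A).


Z AND D = 0&1 = 0
0 OR 0 = 0

0


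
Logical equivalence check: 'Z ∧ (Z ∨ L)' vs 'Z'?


Expression 1: Z ∧ (Z ∨ L)
Expression 2: Z
Truth table (Z L | Expr1 Expr2):
  T T |   T     T
  T F |   T     T
  F T |   F     F
  F F |   F     F
All 4 rows agree, so the expressions are logically equivalent.

Yes


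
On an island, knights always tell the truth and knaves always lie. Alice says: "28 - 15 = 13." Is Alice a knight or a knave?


Statement: "28 - 15 = 13."
Actual: 28 - 15 = 13
Claimed: 13
Statement is TRUE → Alice tells the truth → Knight

Knight


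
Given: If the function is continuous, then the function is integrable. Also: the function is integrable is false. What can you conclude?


Modus tollens: P → Q, ¬Q ⊢ ¬P
P: the function is continuous
Q: the function is integrable
We have P → Q and Q is false.
By modus tollens, P must be false.

It is not the case that the function is continuous


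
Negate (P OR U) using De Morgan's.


De Morgan's law: ¬(P ∨ Q) ≡ ¬P ∧ ¬Q
¬(P ∨ U) = ¬P ∧ ¬U

¬P ∧ ¬U


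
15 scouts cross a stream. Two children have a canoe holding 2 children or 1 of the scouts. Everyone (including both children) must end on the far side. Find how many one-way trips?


Per crossing of one of the scouts: children→, one←, one of the scouts→, one← = 4 trips
15 × 4 = 60, + 1 final children→ = 61
Minimum trips = 61

61


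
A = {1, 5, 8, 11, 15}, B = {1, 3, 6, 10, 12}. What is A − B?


A = {1, 5, 8, 11, 15}
B = {1, 3, 6, 10, 12}
Operation: difference A − B
In A but not B: 5, 8, 11, 15

{5, 8, 11, 15}


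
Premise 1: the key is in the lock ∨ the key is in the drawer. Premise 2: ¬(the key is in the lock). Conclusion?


Disjunctive syllogism: P ∨ Q, ¬P ⊢ Q
Disjunction: the key is in the lock ∨ the key is in the drawer
We know it is not the case that the key is in the lock.
By disjunctive syllogism, the other disjunct must be true.

The key is in the drawer


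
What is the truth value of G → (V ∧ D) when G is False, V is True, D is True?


G = False, V = True, D = True
Step 1: V ∧ D = True AND True = True
Step 2: G → (True): false only when G=True and consequent=False.
Result: True

True


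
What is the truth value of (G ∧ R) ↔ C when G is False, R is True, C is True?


G = False, R = True, C = True
Step 1: G ∧ R = False AND True = False
Step 2: (False) ↔ C: true when both sides have same truth value.
Result: False ↔ True = False

False


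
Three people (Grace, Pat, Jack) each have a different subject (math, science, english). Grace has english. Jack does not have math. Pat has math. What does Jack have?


From clues:
  Pat → math
  Grace → english
By elimination, Jack gets the remaining.

science


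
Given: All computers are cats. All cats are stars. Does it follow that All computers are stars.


Premise 1: All computers are cats.
Premise 2: All cats are stars.
Conclusion: All computers are stars.
Barbara syllogism (AAA-1): All A are B, All B are C → All A are C.
Middle term (cats) distributed in premise 2.

Valid


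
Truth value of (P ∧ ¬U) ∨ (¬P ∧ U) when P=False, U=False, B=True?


P = False, U = False, B = True
Expression: (P ∧ ¬U) ∨ (¬P ∧ U)
Step 1: ¬U = NOT False = True
Step 2: P ∧ ¬U = False AND True = False
Step 3: ¬P = NOT False = True
Step 4: ¬P ∧ U = True AND False = False
Step 5: (False) ∨ (False) = False OR False = False

False


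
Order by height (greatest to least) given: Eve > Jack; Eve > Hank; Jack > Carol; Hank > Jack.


Constraints: Eve > Jack; Eve > Hank; Jack > Carol; Hank > Jack
Method: at each step, the next-highest is the one remaining person who never appears on the smaller side of a constraint between remaining people.
  Step 1: remaining {Jack, Eve, Carol, Hank}; on the smaller side: {Jack, Carol, Hank} → Eve is next (Eve > Jack; Eve > Hank).
  Step 2: remaining {Jack, Carol, Hank}; on the smaller side: {Jack, Carol} → Hank is next (Hank > Jack).
  Step 3: remaining {Jack, Carol}; on the smaller side: {Carol} → Jack is next (Jack > Carol).
  Step 4: only Carol remains → lowest.
Final ranking (highest to lowest):

Eve > Hank > Jack > Carol


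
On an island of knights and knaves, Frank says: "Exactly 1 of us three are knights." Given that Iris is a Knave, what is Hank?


Frank claims exactly 1 knights among Frank, Iris, Hank.
Given: Iris is a Knave.

Case 1: Frank is a Knight (tells truth)
  Then exactly 1 of the three are knights.
  Counting Frank, Iris: 1 knight(s) so far. Need 0 more → Hank = Knave.
Case 2: Frank is a Knave (lies)
  Then the count is NOT 1.
  If Hank = Knight, count = 1 = 1 → claim would be true, contradicts lie.
  If Hank = Knave, count = 0 ≠ 1 → lie confirmed ✓

Hank is a Knave.

Knave


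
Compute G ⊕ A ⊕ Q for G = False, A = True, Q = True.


G = False, A = True, Q = True
Step 1: G ⊕ A = False XOR True = True
Step 2: True ⊕ Q = True XOR True = False
XOR is true when an odd number of operands are true.

False


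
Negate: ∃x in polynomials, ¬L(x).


Original: ∃x ¬L(x)
Rule: ¬∀→∃, ¬∃→∀, negate predicate.
Negation: ∀x L(x)

∀x L(x)


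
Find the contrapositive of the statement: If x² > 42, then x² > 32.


Original: If x² > 42, then x² > 32
Contrapositive: If ¬Q, then ¬P
Negate Q: not (x² > 32)
Negate P: not (x² > 42)

If not (x² > 32), then not (x² > 42).


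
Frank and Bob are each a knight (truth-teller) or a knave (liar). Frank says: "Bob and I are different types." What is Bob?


Frank says: "Bob and I are different types."
Case 1: Frank is a Knight (truth-teller)
  Statement is true → they ARE different → Bob is a Knave
Case 2: Frank is a Knave (liar)
  Statement is false → they are NOT different → Bob is a Knave
In both cases, Bob is a Knave.

Knave


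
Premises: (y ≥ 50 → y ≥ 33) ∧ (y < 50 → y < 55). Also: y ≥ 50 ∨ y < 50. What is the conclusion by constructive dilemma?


Constructive dilemma: (P → Q) ∧ (R → S), P ∨ R ⊢ Q ∨ S
Premise 1: y ≥ 50 → y ≥ 33
Premise 2: y < 50 → y < 55
Premise 3: y ≥ 50 ∨ y < 50
Case 1: Assuming y ≥ 50, then by Premise 1, y ≥ 33.
Case 2: Assuming y < 50, then by Premise 2, y < 55.
Since one of y ≥ 50 or y < 50 must hold, we get y ≥ 33 or y < 55.

y ≥ 33 or y < 55.


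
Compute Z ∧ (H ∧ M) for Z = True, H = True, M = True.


Z = True, H = True, M = True
Step 1: H ∧ M = True AND True = True
Step 2: Z ∧ True = True AND True = True
AND is true only when ALL operands are true.

True


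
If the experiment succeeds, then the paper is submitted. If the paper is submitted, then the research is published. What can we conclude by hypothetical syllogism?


Hypothetical syllogism: P → Q, Q → R ⊢ P → R
Premise 1: the experiment succeeds → the paper is submitted
Premise 2: the paper is submitted → the research is published
Chain the implications: the middle term (the paper is submitted) links the two.
Conclusion: If the experiment succeeds, then the research is published.

If the experiment succeeds, then the research is published.


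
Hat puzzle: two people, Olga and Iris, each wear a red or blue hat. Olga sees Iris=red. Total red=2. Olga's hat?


Total red = 2, Iris = red
Red accounted for: 1
Remaining for Olga: 1
Olga's hat is red.

red


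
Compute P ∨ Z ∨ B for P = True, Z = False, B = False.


P = True, Z = False, B = False
Step 1: P ∨ Z = True OR False = True
Step 2: True ∨ B = True OR False = True
OR is true when at least one operand is true.

True


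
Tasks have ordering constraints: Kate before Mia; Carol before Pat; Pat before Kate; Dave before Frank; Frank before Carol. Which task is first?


Constraints: Kate before Mia; Carol before Pat; Pat before Kate; Dave before Frank; Frank before Carol
The first task can have nothing scheduled before it, so it must never appear on the right of a 'before'.
Tasks appearing after some 'before': Mia, Pat, Kate, Frank, Carol.
The only task not in that list is Dave → it is first.

Dave


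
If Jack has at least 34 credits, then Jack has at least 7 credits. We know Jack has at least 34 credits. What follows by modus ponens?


Modus ponens: P → Q, P ⊢ Q
P: Jack has at least 34 credits
Q: Jack has at least 7 credits
We have P → Q and P is true.
By modus ponens, Q must be true.

Jack has at least 7 credits


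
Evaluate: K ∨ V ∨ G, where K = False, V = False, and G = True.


K = False, V = False, G = True
Step 1: K ∨ V = False OR False = False
Step 2: False ∨ G = False OR True = True
OR is true when at least one operand is true.

True


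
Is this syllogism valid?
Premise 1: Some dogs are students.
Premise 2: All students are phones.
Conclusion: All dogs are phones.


Premise 1: Some dogs are students.
Premise 2: All students are phones.
Conclusion: All dogs are phones.
Fallacy: illicit minor. The minor term (dogs) is distributed in the conclusion ('All dogs ...') but undistributed in its premise ('Some dogs are students' doesn't cover all dogs).
Only 'Some dogs are phones' follows, not 'All'.

Invalid


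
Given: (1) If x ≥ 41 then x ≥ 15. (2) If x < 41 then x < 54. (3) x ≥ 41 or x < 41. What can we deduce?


Constructive dilemma: (P → Q) ∧ (R → S), P ∨ R ⊢ Q ∨ S
Premise 1: x ≥ 41 → x ≥ 15
Premise 2: x < 41 → x < 54
Premise 3: x ≥ 41 ∨ x < 41
Case 1: Assuming x ≥ 41, then by Premise 1, x ≥ 15.
Case 2: Assuming x < 41, then by Premise 2, x < 54.
Since one of x ≥ 41 or x < 41 must hold, we get x ≥ 15 or x < 54.

x ≥ 15 or x < 54.


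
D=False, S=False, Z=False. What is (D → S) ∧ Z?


D = False, S = False, Z = False
Expression: (D → S) ∧ Z
Step 1: D → S = False → False (false only if D=True, S=False) = True
Step 2: (True) ∧ Z = True AND False = False

False


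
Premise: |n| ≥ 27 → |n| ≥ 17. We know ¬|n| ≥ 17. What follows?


Modus tollens: P → Q, ¬Q ⊢ ¬P
P: |n| ≥ 27
Q: |n| ≥ 17
We have P → Q and Q is false.
By modus tollens, P must be false.

It is not the case that |n| ≥ 27


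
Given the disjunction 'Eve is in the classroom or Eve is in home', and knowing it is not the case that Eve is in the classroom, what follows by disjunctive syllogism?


Disjunctive syllogism: P ∨ Q, ¬P ⊢ Q
Disjunction: Eve is in the classroom ∨ Eve is in home
We know it is not the case that Eve is in the classroom.
By disjunctive syllogism, the other disjunct must be true.

Eve is in home


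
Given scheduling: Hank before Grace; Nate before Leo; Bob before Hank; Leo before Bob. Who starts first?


Constraints: Hank before Grace; Nate before Leo; Bob before Hank; Leo before Bob
The first task can have nothing scheduled before it, so it must never appear on the right of a 'before'.
Tasks appearing after some 'before': Grace, Leo, Hank, Bob.
The only task not in that list is Nate → it is first.

Nate


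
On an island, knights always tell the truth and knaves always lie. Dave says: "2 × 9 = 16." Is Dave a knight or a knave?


Statement: "2 × 9 = 16."
Actual: 2 × 9 = 18
Claimed: 16
Statement is FALSE → Dave lies → Knave

Knave


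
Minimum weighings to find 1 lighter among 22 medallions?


Each weighing has 3 outcomes (left heavy / balance / right heavy), so k weighings distinguish at most 3^k cases; splitting into three near-equal groups achieves this.
Need 3^k ≥ 22: 3^2 = 9 < 22 ≤ 3^3 = 27
k = ⌈log₃(22)⌉ = 3

3


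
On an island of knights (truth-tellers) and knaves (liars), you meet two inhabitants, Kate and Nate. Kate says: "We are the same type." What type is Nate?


Kate says: "We are the same type."
Case 1: Kate is a Knight (truth-teller)
  Statement is true → they ARE the same → Nate is also a Knight
Case 2: Kate is a Knave (liar)
  Statement is false → they are NOT the same → Nate is a Knight
In both cases, Nate is a Knight.

Knight


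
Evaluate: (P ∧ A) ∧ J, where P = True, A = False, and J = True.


P = True, A = False, J = True
Step 1: P ∧ A = True AND False = False
Step 2: False ∧ J = False AND True = False
AND is true only when ALL operands are true.

False


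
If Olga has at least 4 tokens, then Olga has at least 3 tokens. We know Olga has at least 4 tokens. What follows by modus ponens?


Modus ponens: P → Q, P ⊢ Q
P: Olga has at least 4 tokens
Q: Olga has at least 3 tokens
We have P → Q and P is true.
By modus ponens, Q must be true.

Olga has at least 3 tokens


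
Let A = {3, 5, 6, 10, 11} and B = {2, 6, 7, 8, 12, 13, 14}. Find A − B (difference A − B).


A = {3, 5, 6, 10, 11}
B = {2, 6, 7, 8, 12, 13, 14}
Operation: difference A − B
In A but not B: 3, 5, 10, 11

{3, 5, 10, 11}


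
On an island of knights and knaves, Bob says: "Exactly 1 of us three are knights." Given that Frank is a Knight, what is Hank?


Bob claims exactly 1 knights among Bob, Frank, Hank.
Given: Frank is a Knight.

Case 1: Bob is a Knight (tells truth)
  Then exactly 1 of the three are knights.
  Counting Bob, Frank: 2 knight(s) so far. Need -1 more → impossible.
Case 2: Bob is a Knave (lies)
  Then the count is NOT 1.
  If Hank = Knave, count = 1 = 1 → claim would be true, contradicts lie.
  If Hank = Knight, count = 2 ≠ 1 → lie confirmed ✓

Hank is a Knight.

Knight


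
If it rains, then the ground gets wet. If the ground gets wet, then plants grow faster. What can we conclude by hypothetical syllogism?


Hypothetical syllogism: P → Q, Q → R ⊢ P → R
Premise 1: it rains → the ground gets wet
Premise 2: the ground gets wet → plants grow faster
Chain the implications: the middle term (the ground gets wet) links the two.
Conclusion: If it rains, then plants grow faster.

If it rains, then plants grow faster.


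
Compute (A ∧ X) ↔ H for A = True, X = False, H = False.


A = True, X = False, H = False
Step 1: A ∧ X = True AND False = False
Step 2: (False) ↔ H: true when both sides have same truth value.
Result: False ↔ False = True

True


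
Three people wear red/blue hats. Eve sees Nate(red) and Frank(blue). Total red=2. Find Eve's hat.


Total red = 2, seen red = 1
Own red = 2 - 1 = 1
Eve's hat is red.

red


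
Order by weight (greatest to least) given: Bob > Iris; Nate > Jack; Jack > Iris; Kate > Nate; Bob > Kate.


Constraints: Bob > Iris; Nate > Jack; Jack > Iris; Kate > Nate; Bob > Kate
Method: at each step, the next-highest is the one remaining person who never appears on the smaller side of a constraint between remaining people.
  Step 1: remaining {Kate, Bob, Iris, Nate, Jack}; on the smaller side: {Kate, Iris, Nate, Jack} → Bob is next (Bob > Iris; Bob > Kate).
  Step 2: remaining {Kate, Iris, Nate, Jack}; on the smaller side: {Iris, Nate, Jack} → Kate is next (Kate > Nate).
  Step 3: remaining {Iris, Nate, Jack}; on the smaller side: {Iris, Jack} → Nate is next (Nate > Jack).
  Step 4: remaining {Iris, Jack}; on the smaller side: {Iris} → Jack is next (Jack > Iris).
  Step 5: only Iris remains → lowest.
Final ranking (highest to lowest):

Bob > Kate > Nate > Jack > Iris


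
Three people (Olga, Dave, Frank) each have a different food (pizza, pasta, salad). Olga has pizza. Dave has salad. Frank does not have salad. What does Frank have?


From clues:
  Olga → pizza
  Dave → salad
By elimination, Frank gets the remaining.

pasta


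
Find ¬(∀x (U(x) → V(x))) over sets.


Original: ∀x (U(x) → V(x))
Rule: ¬∀→∃, ¬∃→∀, negate predicate.
Negation: ∃x (U(x) ∧ ¬V(x))

∃x (U(x) ∧ ¬V(x))


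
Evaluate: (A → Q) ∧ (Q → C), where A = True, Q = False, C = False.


A = True, Q = False, C = False
Step 1: A → Q is false only when A=True and Q=False. Result: False
Step 2: Q → C is false only when Q=True and C=False. Result: True
Step 3: False ∧ True = False

False


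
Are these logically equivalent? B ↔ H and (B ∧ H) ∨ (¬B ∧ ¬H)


Expression 1: B ↔ H
Expression 2: (B ∧ H) ∨ (¬B ∧ ¬H)
Truth table (B H | Expr1 Expr2):
  T T |   T     T
  T F |   F     F
  F T |   F     F
  F F |   T     T
All 4 rows agree, so the expressions are logically equivalent.

Yes


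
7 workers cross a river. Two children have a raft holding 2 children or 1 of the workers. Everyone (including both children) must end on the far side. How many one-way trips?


Per crossing of one of the workers: children→, one←, one of the workers→, one← = 4 trips
7 × 4 = 28, + 1 final children→ = 29
Minimum trips = 29

29


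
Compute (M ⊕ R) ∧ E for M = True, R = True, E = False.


M = True, R = True, E = False
Step 1: M ⊕ R = True XOR True = False
Step 2: False ∧ E = False AND False = False
XOR true when exactly one of M,R is true; then AND with E.

False


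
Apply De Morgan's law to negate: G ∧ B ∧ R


De Morgan's law: ¬(P ∧ Q ∧ R) ≡ ¬P ∨ ¬Q ∨ ¬R
¬(G ∧ B ∧ R) = ¬G ∨ ¬B ∨ ¬R

¬G ∨ ¬B ∨ ¬R


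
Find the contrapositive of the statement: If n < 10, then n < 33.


Original: If n < 10, then n < 33
Contrapositive: If ¬Q, then ¬P
Negate Q: not (n < 33)
Negate P: not (n < 10)

If not (n < 33), then not (n < 10).


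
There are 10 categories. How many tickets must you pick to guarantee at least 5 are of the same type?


Pigeonhole: to guarantee k in one of n categories, need (k-1)×n + 1.
k = 5, n = 10
Minimum = (5-1) × 10 + 1 = 4 × 10 + 1

41


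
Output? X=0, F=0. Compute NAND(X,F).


X AND F = 0
NOT(0) = 1

1


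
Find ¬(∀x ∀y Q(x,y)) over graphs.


Original: ∀x ∀y Q(x,y)
Rule: ¬∀→∃, ¬∃→∀, negate predicate.
Negation: ∃x ∃y ¬Q(x,y)

∃x ∃y ¬Q(x,y)


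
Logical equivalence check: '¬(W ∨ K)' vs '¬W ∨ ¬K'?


Expression 1: ¬(W ∨ K)
Expression 2: ¬W ∨ ¬K
Truth table (W K | Expr1 Expr2):
  T T |   F     F
  T F |   F     T   ← differ
  F T |   F     T   ← differ
  F F |   T     T
Counterexample: W=T, K=F gives Expr1 = F but Expr2 = T, so the expressions are NOT logically equivalent.

No


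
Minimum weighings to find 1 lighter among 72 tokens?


Each weighing has 3 outcomes (left heavy / balance / right heavy), so k weighings distinguish at most 3^k cases; splitting into three near-equal groups achieves this.
Need 3^k ≥ 72: 3^3 = 27 < 72 ≤ 3^4 = 81
k = ⌈log₃(72)⌉ = 4

4


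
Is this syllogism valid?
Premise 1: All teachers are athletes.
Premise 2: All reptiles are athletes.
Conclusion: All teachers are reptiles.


Premise 1: All teachers are athletes.
Premise 2: All reptiles are athletes.
Conclusion: All teachers are reptiles.
Fallacy: undistributed middle. athletes is predicate in both.
Counterexample: teachers and reptiles could be disjoint subsets of athletes.

Invalid


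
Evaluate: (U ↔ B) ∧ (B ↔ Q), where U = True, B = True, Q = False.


U = True, B = True, Q = False
Step 1: U ↔ B is true when U and B have the same value. Result: True
Step 2: B ↔ Q is true when B and Q have the same value. Result: False
Step 3: True ∧ False = False

False


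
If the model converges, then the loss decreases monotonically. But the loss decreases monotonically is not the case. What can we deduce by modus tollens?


Modus tollens: P → Q, ¬Q ⊢ ¬P
P: the model converges
Q: the loss decreases monotonically
We have P → Q and Q is false.
By modus tollens, P must be false.

It is not the case that the model converges


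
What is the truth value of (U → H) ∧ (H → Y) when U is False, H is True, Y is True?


U = False, H = True, Y = True
Step 1: U → H is false only when U=True and H=False. Result: True
Step 2: H → Y is false only when H=True and Y=False. Result: True
Step 3: True ∧ True = True

True


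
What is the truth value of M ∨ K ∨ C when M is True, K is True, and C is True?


M = True, K = True, C = True
Step 1: M ∨ K = True OR True = True
Step 2: True ∨ C = True OR True = True
OR is true when at least one operand is true.

True


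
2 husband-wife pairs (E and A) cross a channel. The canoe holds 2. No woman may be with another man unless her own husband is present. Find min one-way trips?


Label couples E and A.
1. WE+WA → (far: WE,WA; near: HE,HA)
2. WE ←   (far: WA; near: HE,HA,WE)
3. HE+HA → (far: HE,HA,WA; near: WE)
4. HE ←   (far: HA,WA; near: HE,WE)  — HE returns, since WE is alone on near bank
5. HE+WE → (far: all four; near: empty)
Every state respects the constraint.
Minimum trips = 5

5


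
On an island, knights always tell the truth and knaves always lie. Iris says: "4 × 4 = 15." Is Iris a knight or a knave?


Statement: "4 × 4 = 15."
Actual: 4 × 4 = 16
Claimed: 15
Statement is FALSE → Iris lies → Knave

Knave


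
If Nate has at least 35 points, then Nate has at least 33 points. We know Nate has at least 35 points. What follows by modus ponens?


Modus ponens: P → Q, P ⊢ Q
P: Nate has at least 35 points
Q: Nate has at least 33 points
We have P → Q and P is true.
By modus ponens, Q must be true.

Nate has at least 33 points


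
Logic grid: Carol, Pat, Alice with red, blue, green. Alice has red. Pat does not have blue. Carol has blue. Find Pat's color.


From clues:
  Alice → red
  Carol → blue
By elimination, Pat gets the remaining.

green


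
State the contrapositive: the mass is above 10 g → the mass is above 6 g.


Original: If the mass is above 10 g, then the mass is above 6 g
Contrapositive: If ¬Q, then ¬P
Negate Q: not (the mass is above 6 g)
Negate P: not (the mass is above 10 g)

If not (the mass is above 6 g), then not (the mass is above 10 g).


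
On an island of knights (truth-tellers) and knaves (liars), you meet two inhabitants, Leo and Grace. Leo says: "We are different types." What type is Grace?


Leo says: "We are different types."
Case 1: Leo is a Knight (truth-teller)
  Statement is true → they ARE different → Grace is a Knave
Case 2: Leo is a Knave (liar)
  Statement is false → they are NOT different → Grace is a Knave
In both cases, Grace is a Knave.

Knave


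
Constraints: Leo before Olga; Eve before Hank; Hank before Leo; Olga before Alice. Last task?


Constraints: Leo before Olga; Eve before Hank; Hank before Leo; Olga before Alice
The last task can have nothing scheduled after it, so it must never appear on the left of a 'before'.
Tasks appearing before some other task: Leo, Eve, Hank, Olga.
The only task not in that list is Alice → it is last.

Alice


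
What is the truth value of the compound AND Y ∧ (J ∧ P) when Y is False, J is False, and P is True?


Y = False, J = False, P = True
Step 1: J ∧ P = False AND True = False
Step 2: Y ∧ False = False AND False = False
AND is true only when ALL operands are true.

False


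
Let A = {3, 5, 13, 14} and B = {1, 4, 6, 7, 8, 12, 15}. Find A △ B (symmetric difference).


A = {3, 5, 13, 14}
B = {1, 4, 6, 7, 8, 12, 15}
Operation: symmetric difference
In A only: [3, 5, 13, 14], in B only: [1, 4, 6, 7, 8, 12, 15]

{1, 3, 4, 5, 6, 7, 8, 12, 13, 14, 15}


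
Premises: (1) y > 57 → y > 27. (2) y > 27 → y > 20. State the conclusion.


Hypothetical syllogism: P → Q, Q → R ⊢ P → R
Premise 1: y > 57 → y > 27
Premise 2: y > 27 → y > 20
Chain the implications: the middle term (y > 27) links the two.
Conclusion: If y > 57, then y > 20.

If y > 57, then y > 20.


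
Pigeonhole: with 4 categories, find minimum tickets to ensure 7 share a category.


Pigeonhole: to guarantee k in one of n categories, need (k-1)×n + 1.
k = 7, n = 4
Minimum = (7-1) × 4 + 1 = 6 × 4 + 1

25


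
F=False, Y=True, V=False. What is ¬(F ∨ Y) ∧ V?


F = False, Y = True, V = False
Expression: ¬(F ∨ Y) ∧ V
Step 1: F ∨ Y = False OR True = True
Step 2: ¬(F ∨ Y) = NOT True = False
Step 3: (False) ∧ V = False AND False = False

False


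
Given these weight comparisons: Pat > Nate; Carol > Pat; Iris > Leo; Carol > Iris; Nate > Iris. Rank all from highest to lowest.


Constraints: Pat > Nate; Carol > Pat; Iris > Leo; Carol > Iris; Nate > Iris
Method: at each step, the next-highest is the one remaining person who never appears on the smaller side of a constraint between remaining people.
  Step 1: remaining {Iris, Carol, Pat, Leo, Nate}; on the smaller side: {Iris, Pat, Leo, Nate} → Carol is next (Carol > Pat; Carol > Iris).
  Step 2: remaining {Iris, Pat, Leo, Nate}; on the smaller side: {Iris, Leo, Nate} → Pat is next (Pat > Nate).
  Step 3: remaining {Iris, Leo, Nate}; on the smaller side: {Iris, Leo} → Nate is next (Nate > Iris).
  Step 4: remaining {Iris, Leo}; on the smaller side: {Leo} → Iris is next (Iris > Leo).
  Step 5: only Leo remains → lowest.
Final ranking (highest to lowest):

Carol > Pat > Nate > Iris > Leo


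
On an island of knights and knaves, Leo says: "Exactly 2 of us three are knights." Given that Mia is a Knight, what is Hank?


Leo claims exactly 2 knights among Leo, Mia, Hank.
Given: Mia is a Knight.

Case 1: Leo is a Knight (tells truth)
  Then exactly 2 of the three are knights.
  Counting Leo, Mia: 2 knight(s) so far. Need 0 more → Hank = Knave.
Case 2: Leo is a Knave (lies)
  Then the count is NOT 2.
  If Hank = Knight, count = 2 = 2 → claim would be true, contradicts lie.
  If Hank = Knave, count = 1 ≠ 2 → lie confirmed ✓

Hank is a Knave.

Knave


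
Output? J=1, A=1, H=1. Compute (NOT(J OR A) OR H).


J OR A = 1
NOT(1) = 0
0 OR 1 = 1

1


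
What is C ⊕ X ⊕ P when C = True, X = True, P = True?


C = True, X = True, P = True
Step 1: C ⊕ X = True XOR True = False
Step 2: False ⊕ P = False XOR True = True
XOR is true when an odd number of operands are true.

True


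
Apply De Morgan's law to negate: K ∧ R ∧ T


De Morgan's law: ¬(P ∧ Q ∧ R) ≡ ¬P ∨ ¬Q ∨ ¬R
¬(K ∧ R ∧ T) = ¬K ∨ ¬R ∨ ¬T

¬K ∨ ¬R ∨ ¬T


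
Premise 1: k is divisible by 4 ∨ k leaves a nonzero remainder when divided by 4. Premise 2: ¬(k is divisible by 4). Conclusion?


Disjunctive syllogism: P ∨ Q, ¬P ⊢ Q
Disjunction: k is divisible by 4 ∨ k leaves a nonzero remainder when divided by 4
We know it is not the case that k is divisible by 4.
By disjunctive syllogism, the other disjunct must be true.

k leaves a nonzero remainder when divided by 4


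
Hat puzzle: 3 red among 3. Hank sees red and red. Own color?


Total red = 3, seen red = 2
Own red = 3 - 2 = 1
Hank's hat is red.

red


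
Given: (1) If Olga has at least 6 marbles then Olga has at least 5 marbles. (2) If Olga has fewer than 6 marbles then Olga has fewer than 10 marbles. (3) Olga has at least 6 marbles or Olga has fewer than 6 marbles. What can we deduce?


Constructive dilemma: (P → Q) ∧ (R → S), P ∨ R ⊢ Q ∨ S
Premise 1: Olga has at least 6 marbles → Olga has at least 5 marbles
Premise 2: Olga has fewer than 6 marbles → Olga has fewer than 10 marbles
Premise 3: Olga has at least 6 marbles ∨ Olga has fewer than 6 marbles
Case 1: Assuming Olga has at least 6 marbles, then by Premise 1, Olga has at least 5 marbles.
Case 2: Assuming Olga has fewer than 6 marbles, then by Premise 2, Olga has fewer than 10 marbles.
Since one of Olga has at least 6 marbles or Olga has fewer than 6 marbles must hold, we get Olga has at least 5 marbles or Olga has fewer than 10 marbles.

Olga has at least 5 marbles or Olga has fewer than 10 marbles.


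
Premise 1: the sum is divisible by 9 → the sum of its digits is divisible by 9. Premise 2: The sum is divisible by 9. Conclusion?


Modus ponens: P → Q, P ⊢ Q
P: the sum is divisible by 9
Q: the sum of its digits is divisible by 9
We have P → Q and P is true.
By modus ponens, Q must be true.

The sum of its digits is divisible by 9


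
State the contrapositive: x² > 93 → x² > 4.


Original: If x² > 93, then x² > 4
Contrapositive: If ¬Q, then ¬P
Negate Q: not (x² > 4)
Negate P: not (x² > 93)

If not (x² > 4), then not (x² > 93).


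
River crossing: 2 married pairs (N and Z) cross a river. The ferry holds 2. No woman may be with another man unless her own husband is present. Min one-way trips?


Label couples N and Z.
1. WN+WZ → (far: WN,WZ; near: HN,HZ)
2. WN ←   (far: WZ; near: HN,HZ,WN)
3. HN+HZ → (far: HN,HZ,WZ; near: WN)
4. HN ←   (far: HZ,WZ; near: HN,WN)  — HN returns, since WN is alone on near bank
5. HN+WN → (far: all four; near: empty)
Every state respects the constraint.
Minimum trips = 5

5


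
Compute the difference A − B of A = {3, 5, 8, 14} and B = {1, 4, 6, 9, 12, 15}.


A = {3, 5, 8, 14}
B = {1, 4, 6, 9, 12, 15}
Operation: difference A − B
In A but not B: 3, 5, 8, 14

{3, 5, 8, 14}


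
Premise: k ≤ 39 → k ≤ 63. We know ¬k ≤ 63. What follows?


Modus tollens: P → Q, ¬Q ⊢ ¬P
P: k ≤ 39
Q: k ≤ 63
We have P → Q and Q is false.
By modus tollens, P must be false.

It is not the case that k ≤ 39


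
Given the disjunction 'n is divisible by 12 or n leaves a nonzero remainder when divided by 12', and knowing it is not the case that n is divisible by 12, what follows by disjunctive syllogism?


Disjunctive syllogism: P ∨ Q, ¬P ⊢ Q
Disjunction: n is divisible by 12 ∨ n leaves a nonzero remainder when divided by 12
We know it is not the case that n is divisible by 12.
By disjunctive syllogism, the other disjunct must be true.

n leaves a nonzero remainder when divided by 12


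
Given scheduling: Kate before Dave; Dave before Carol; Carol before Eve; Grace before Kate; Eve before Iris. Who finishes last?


Constraints: Kate before Dave; Dave before Carol; Carol before Eve; Grace before Kate; Eve before Iris
The last task can have nothing scheduled after it, so it must never appear on the left of a 'before'.
Tasks appearing before some other task: Kate, Dave, Carol, Grace, Eve.
The only task not in that list is Iris → it is last.

Iris


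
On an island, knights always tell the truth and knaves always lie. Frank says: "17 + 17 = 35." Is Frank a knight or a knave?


Statement: "17 + 17 = 35."
Actual: 17 + 17 = 34
Claimed: 35
Statement is FALSE → Frank lies → Knave

Knave


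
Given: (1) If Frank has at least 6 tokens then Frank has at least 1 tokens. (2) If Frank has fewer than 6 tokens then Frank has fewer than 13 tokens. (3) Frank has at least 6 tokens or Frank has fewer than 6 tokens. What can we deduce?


Constructive dilemma: (P → Q) ∧ (R → S), P ∨ R ⊢ Q ∨ S
Premise 1: Frank has at least 6 tokens → Frank has at least 1 tokens
Premise 2: Frank has fewer than 6 tokens → Frank has fewer than 13 tokens
Premise 3: Frank has at least 6 tokens ∨ Frank has fewer than 6 tokens
Case 1: Assuming Frank has at least 6 tokens, then by Premise 1, Frank has at least 1 tokens.
Case 2: Assuming Frank has fewer than 6 tokens, then by Premise 2, Frank has fewer than 13 tokens.
Since one of Frank has at least 6 tokens or Frank has fewer than 6 tokens must hold, we get Frank has at least 1 tokens or Frank has fewer than 13 tokens.

Frank has at least 1 tokens or Frank has fewer than 13 tokens.


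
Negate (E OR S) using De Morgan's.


De Morgan's law: ¬(P ∨ Q) ≡ ¬P ∧ ¬Q
¬(E ∨ S) = ¬E ∧ ¬S

¬E ∧ ¬S


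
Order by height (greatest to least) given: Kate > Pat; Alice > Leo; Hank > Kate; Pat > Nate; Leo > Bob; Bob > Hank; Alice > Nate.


Constraints: Kate > Pat; Alice > Leo; Hank > Kate; Pat > Nate; Leo > Bob; Bob > Hank; Alice > Nate
Method: at each step, the next-highest is the one remaining person who never appears on the smaller side of a constraint between remaining people.
  Step 1: remaining {Bob, Leo, Kate, Alice, Pat, Nate, Hank}; on the smaller side: {Bob, Leo, Kate, Pat, Nate, Hank} → Alice is next (Alice > Leo; Alice > Nate).
  Step 2: remaining {Bob, Leo, Kate, Pat, Nate, Hank}; on the smaller side: {Bob, Kate, Pat, Nate, Hank} → Leo is next (Leo > Bob).
  Step 3: remaining {Bob, Kate, Pat, Nate, Hank}; on the smaller side: {Kate, Pat, Nate, Hank} → Bob is next (Bob > Hank).
  Step 4: remaining {Kate, Pat, Nate, Hank}; on the smaller side: {Kate, Pat, Nate} → Hank is next (Hank > Kate).
  Step 5: remaining {Kate, Pat, Nate}; on the smaller side: {Pat, Nate} → Kate is next (Kate > Pat).
  Step 6: remaining {Pat, Nate}; on the smaller side: {Nate} → Pat is next (Pat > Nate).
  Step 7: only Nate remains → lowest.
Final ranking (highest to lowest):

Alice > Leo > Bob > Hank > Kate > Pat > Nate


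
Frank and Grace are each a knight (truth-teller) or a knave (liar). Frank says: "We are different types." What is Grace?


Frank says: "We are different types."
Case 1: Frank is a Knight (truth-teller)
  Statement is true → they ARE different → Grace is a Knave
Case 2: Frank is a Knave (liar)
  Statement is false → they are NOT different → Grace is a Knave
In both cases, Grace is a Knave.

Knave


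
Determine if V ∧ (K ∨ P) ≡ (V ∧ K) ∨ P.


Expression 1: V ∧ (K ∨ P)
Expression 2: (V ∧ K) ∨ P
Truth table (V K P | Expr1 Expr2):
  T T T |   T     T
  T T F |   T     T
  T F T |   T     T
  T F F |   F     F
  F T T |   F     T   ← differ
  F T F |   F     F
  F F T |   F     T   ← differ
  F F F |   F     F
Counterexample: V=F, K=T, P=T gives Expr1 = F but Expr2 = T, so the expressions are NOT logically equivalent.

No


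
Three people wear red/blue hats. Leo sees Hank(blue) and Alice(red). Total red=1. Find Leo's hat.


Total red = 1, seen red = 1
Own red = 1 - 1 = 0
Leo's hat is blue.

blue


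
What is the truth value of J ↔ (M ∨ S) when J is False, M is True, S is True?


J = False, M = True, S = True
Step 1: M ∨ S = True OR True = True
Step 2: J ↔ (True): true when both sides have same truth value.
Result: False ↔ True = False

False


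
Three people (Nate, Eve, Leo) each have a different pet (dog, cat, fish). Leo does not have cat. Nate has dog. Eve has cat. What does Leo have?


From clues:
  Eve → cat
  Nate → dog
By elimination, Leo gets the remaining.

fish


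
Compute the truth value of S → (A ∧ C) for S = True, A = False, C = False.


S = True, A = False, C = False
Step 1: A ∧ C = False AND False = False
Step 2: S → (False): false only when S=True and consequent=False.
Result: False

False


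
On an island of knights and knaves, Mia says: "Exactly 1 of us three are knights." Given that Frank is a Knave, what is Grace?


Mia claims exactly 1 knights among Mia, Frank, Grace.
Given: Frank is a Knave.

Case 1: Mia is a Knight (tells truth)
  Then exactly 1 of the three are knights.
  Counting Mia, Frank: 1 knight(s) so far. Need 0 more → Grace = Knave.
Case 2: Mia is a Knave (lies)
  Then the count is NOT 1.
  If Grace = Knight, count = 1 = 1 → claim would be true, contradicts lie.
  If Grace = Knave, count = 0 ≠ 1 → lie confirmed ✓

Grace is a Knave.

Knave


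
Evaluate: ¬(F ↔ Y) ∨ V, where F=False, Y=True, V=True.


F = False, Y = True, V = True
Expression: ¬(F ↔ Y) ∨ V
Step 1: F ↔ Y = (False iff True) = False
Step 2: ¬(F ↔ Y) = NOT False = True
Step 3: (True) ∨ V = True OR True = True

True


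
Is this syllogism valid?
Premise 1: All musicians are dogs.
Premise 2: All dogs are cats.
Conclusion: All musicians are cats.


Premise 1: All musicians are dogs.
Premise 2: All dogs are cats.
Conclusion: All musicians are cats.
Barbara syllogism (AAA-1): All A are B, All B are C → All A are C.
Middle term (dogs) distributed in premise 2.

Valid


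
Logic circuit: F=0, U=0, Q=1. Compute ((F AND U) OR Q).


F AND U = 0&0 = 0
0 OR 1 = 1

1


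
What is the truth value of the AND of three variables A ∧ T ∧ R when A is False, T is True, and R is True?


A = False, T = True, R = True
Step 1: A ∧ T = False AND True = False
Step 2: (False) ∧ R = (False) AND True = False
AND is true only when ALL operands are true.

False


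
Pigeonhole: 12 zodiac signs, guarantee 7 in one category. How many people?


Pigeonhole: to guarantee k in one of n categories, need (k-1)×n + 1.
k = 7, n = 12
Minimum = (7-1) × 12 + 1 = 6 × 12 + 1

73


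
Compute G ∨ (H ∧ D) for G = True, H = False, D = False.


G = True, H = False, D = False
Step 1: H ∧ D = False AND False = False
Step 2: G ∨ False = True OR False = True
AND evaluated first (higher precedence); then OR applied.

True


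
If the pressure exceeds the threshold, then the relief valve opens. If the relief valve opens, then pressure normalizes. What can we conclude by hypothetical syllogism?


Hypothetical syllogism: P → Q, Q → R ⊢ P → R
Premise 1: the pressure exceeds the threshold → the relief valve opens
Premise 2: the relief valve opens → pressure normalizes
Chain the implications: the middle term (the relief valve opens) links the two.
Conclusion: If the pressure exceeds the threshold, then pressure normalizes.

If the pressure exceeds the threshold, then pressure normalizes.


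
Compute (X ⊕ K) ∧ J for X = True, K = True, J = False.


X = True, K = True, J = False
Step 1: X ⊕ K = True XOR True = False
Step 2: False ∧ J = False AND False = False
XOR true when exactly one of X,K is true; then AND with J.

False


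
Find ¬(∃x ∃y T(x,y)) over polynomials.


Original: ∃x ∃y T(x,y)
Rule: ¬∀→∃, ¬∃→∀, negate predicate.
Negation: ∀x ∀y ¬T(x,y)

∀x ∀y ¬T(x,y)


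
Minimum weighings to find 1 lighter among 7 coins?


Each weighing has 3 outcomes (left heavy / balance / right heavy), so k weighings distinguish at most 3^k cases; splitting into three near-equal groups achieves this.
Need 3^k ≥ 7: 3^1 = 3 < 7 ≤ 3^2 = 9
k = ⌈log₃(7)⌉ = 2

2


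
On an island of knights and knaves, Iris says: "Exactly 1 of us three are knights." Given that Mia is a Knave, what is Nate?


Iris claims exactly 1 knights among Iris, Mia, Nate.
Given: Mia is a Knave.

Case 1: Iris is a Knight (tells truth)
  Then exactly 1 of the three are knights.
  Counting Iris, Mia: 1 knight(s) so far. Need 0 more → Nate = Knave.
Case 2: Iris is a Knave (lies)
  Then the count is NOT 1.
  If Nate = Knight, count = 1 = 1 → claim would be true, contradicts lie.
  If Nate = Knave, count = 0 ≠ 1 → lie confirmed ✓

Nate is a Knave.

Knave


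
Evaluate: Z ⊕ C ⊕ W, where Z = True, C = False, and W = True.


Z = True, C = False, W = True
Step 1: Z ⊕ C = True XOR False = True
Step 2: True ⊕ W = True XOR True = False
XOR is true when an odd number of operands are true.

False


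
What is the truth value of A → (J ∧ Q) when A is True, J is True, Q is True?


A = True, J = True, Q = True
Step 1: J ∧ Q = True AND True = True
Step 2: A → (True): false only when A=True and consequent=False.
Result: True

True


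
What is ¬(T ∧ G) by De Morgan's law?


De Morgan's law: ¬(P ∧ Q) ≡ ¬P ∨ ¬Q
¬(T ∧ G) = ¬T ∨ ¬G

¬T ∨ ¬G


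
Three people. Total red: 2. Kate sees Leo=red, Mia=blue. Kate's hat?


Total red = 2, seen red = 1
Own red = 2 - 1 = 1
Kate's hat is red.

red


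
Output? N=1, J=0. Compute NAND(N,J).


N AND J = 0
NOT(0) = 1

1


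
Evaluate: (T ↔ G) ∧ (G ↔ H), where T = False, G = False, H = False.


T = False, G = False, H = False
Step 1: T ↔ G is true when T and G have the same value. Result: True
Step 2: G ↔ H is true when G and H have the same value. Result: True
Step 3: True ∧ True = True

True


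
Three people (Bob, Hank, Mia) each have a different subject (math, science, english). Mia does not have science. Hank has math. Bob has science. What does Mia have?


From clues:
  Hank → math
  Bob → science
By elimination, Mia gets the remaining.

english
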